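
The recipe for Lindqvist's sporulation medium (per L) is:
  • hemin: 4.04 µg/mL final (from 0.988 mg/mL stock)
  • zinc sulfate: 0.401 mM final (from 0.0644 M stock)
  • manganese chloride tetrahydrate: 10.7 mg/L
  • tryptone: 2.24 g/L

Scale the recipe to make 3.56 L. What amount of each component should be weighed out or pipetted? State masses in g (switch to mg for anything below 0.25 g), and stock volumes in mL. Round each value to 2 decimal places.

hemin 14.56 mL; zinc sulfate 22.17 mL; manganese chloride tetrahydrate 38.09 mg; tryptone 7.97 g

Scale factor relative to 1 L: 3.56.
hemin: dilute stock: 4.04 µg/mL × 3560 mL ÷ 988 µg/mL = 14.56 mL
zinc sulfate: C1V1 = C2V2 → 0.401 mM × 3560 mL ÷ 64.4 mM = 22.17 mL
manganese chloride tetrahydrate: 10.7 mg/L × 3.56 L = 38.09 mg
tryptone: 2.24 g/L × 3.56 L = 7.97 g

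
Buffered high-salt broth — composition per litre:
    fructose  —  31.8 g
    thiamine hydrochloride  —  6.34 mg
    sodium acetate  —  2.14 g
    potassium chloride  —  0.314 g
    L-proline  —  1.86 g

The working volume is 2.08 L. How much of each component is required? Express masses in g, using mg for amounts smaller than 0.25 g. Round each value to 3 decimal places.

fructose 66.144 g; thiamine hydrochloride 13.187 mg; sodium acetate 4.451 g; potassium chloride 0.653 g; L-proline 3.869 g

Ratio of target to recipe volume: 2080 / 1000 = 2.08.
fructose: 31.8 g × (2080 mL / 1000 mL) = 66.144 g
thiamine hydrochloride: 6.34 mg × (2080 mL / 1000 mL) = 13.187 mg
sodium acetate: 2.14 g × (2080 mL / 1000 mL) = 4.451 g
potassium chloride: 0.314 g × (2080 mL / 1000 mL) = 0.653 g
L-proline: 1.86 g × (2080 mL / 1000 mL) = 3.869 g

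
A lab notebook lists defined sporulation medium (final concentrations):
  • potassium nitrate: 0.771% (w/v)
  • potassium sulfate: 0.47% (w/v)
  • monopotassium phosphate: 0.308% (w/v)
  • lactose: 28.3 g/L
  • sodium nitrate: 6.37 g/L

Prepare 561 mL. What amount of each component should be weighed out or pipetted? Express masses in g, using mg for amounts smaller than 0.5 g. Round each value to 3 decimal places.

Target volume = 561 mL = 0.561 L.
potassium nitrate: 0.771% w/v = 7.71 g/L → 7.71 × 0.561 L = 4.325 g
potassium sulfate: 0.47 g per 100 mL × 561 mL ÷ 100 = 2.637 g
monopotassium phosphate: 0.308 g per 100 mL × 561 mL ÷ 100 = 1.728 g
lactose: 28.3 g/L × 0.561 L = 15.876 g
sodium nitrate: 6.37 g/L × 0.561 L = 3.574 g

potassium nitrate 4.325 g; potassium sulfate 2.637 g; monopotassium phosphate 1.728 g; lactose 15.876 g; sodium nitrate 3.574 g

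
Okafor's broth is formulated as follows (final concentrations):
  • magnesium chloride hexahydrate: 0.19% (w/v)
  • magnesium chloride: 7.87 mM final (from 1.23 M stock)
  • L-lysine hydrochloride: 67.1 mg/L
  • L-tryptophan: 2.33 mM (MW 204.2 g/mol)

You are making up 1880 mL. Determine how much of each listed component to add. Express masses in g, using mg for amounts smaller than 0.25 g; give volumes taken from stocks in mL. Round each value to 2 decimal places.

magnesium chloride hexahydrate 3.57 g; magnesium chloride 12.03 mL; L-lysine hydrochloride 126.15 mg; L-tryptophan 0.89 g

Scale factor relative to 1 L: 1.88.
magnesium chloride hexahydrate: 0.19 g per 100 mL × 1880 mL ÷ 100 = 3.57 g
magnesium chloride: dilute stock: 7.87 mM × 1880 mL ÷ 1230 mM = 12.03 mL
L-lysine hydrochloride: 67.1 mg/L × 1.88 L = 126.15 mg
L-tryptophan: 2.33 mmol/L × 204.2 g/mol × 1.88 L ÷ 1000 = 0.89 g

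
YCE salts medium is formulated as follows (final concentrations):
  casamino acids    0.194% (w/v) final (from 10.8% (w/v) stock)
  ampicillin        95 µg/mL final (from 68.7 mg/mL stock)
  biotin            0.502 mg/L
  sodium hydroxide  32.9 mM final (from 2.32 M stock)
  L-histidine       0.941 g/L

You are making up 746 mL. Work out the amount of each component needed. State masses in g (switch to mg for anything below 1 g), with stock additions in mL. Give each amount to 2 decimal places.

casamino acids 13.40 mL; ampicillin 1.03 mL; biotin 0.37 mg; sodium hydroxide 10.58 mL; L-histidine 701.99 mg

Working volume: 746 mL = 0.746 L.
casamino acids: dilute stock: 0.194% ÷ 10.8% × 746 mL = 13.40 mL
ampicillin: V = C2·V2/C1 = 95 µg/mL × 746 mL ÷ 68700 µg/mL = 1.03 mL
biotin: 0.502 mg/L × 0.746 L = 0.37 mg
sodium hydroxide: dilute stock: 32.9 mM × 746 mL ÷ 2320 mM = 10.58 mL
L-histidine: 0.941 g/L × 0.746 L = 0.701986 g = 701.99 mg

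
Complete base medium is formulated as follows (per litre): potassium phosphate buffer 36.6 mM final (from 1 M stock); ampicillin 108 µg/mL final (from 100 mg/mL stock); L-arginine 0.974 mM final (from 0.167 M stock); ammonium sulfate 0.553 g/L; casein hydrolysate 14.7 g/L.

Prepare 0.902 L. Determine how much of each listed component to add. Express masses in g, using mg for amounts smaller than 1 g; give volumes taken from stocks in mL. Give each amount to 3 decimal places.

potassium phosphate buffer 33.013 mL; ampicillin 0.974 mL; L-arginine 5.261 mL; ammonium sulfate 498.806 mg; casein hydrolysate 13.259 g

Scale factor relative to 1 L: 0.902.
potassium phosphate buffer: V = C2·V2/C1 = 36.6 mM × 902 mL ÷ 1000 mM = 33.013 mL
ampicillin: V = C2·V2/C1 = 108 µg/mL × 902 mL ÷ 100000 µg/mL = 0.974 mL
L-arginine: V = C2·V2/C1 = 0.974 mM × 902 mL ÷ 167 mM = 5.261 mL
ammonium sulfate: 0.553 g/L × 0.902 L = 0.498806 g = 498.806 mg
casein hydrolysate: 14.7 g/L × 0.902 L = 13.259 g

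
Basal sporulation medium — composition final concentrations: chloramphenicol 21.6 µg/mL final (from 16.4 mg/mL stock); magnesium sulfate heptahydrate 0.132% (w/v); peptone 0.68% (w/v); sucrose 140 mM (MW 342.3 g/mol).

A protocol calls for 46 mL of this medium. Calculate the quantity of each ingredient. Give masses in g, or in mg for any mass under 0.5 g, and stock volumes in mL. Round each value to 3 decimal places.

chloramphenicol 0.061 mL; magnesium sulfate heptahydrate 60.720 mg; peptone 312.800 mg; sucrose 2.204 g

Scale factor relative to 1 L: 0.046.
chloramphenicol: V = C2·V2/C1 = 21.6 µg/mL × 46 mL ÷ 16400 µg/mL = 0.061 mL
magnesium sulfate heptahydrate: 0.132% w/v = 1.32 g/L → 1.32 × 0.046 L = 0.06072 g = 60.720 mg
peptone: 0.68 g per 100 mL × 46 mL ÷ 100 = 0.3128 g = 312.800 mg
sucrose: 140 mmol/L × 342.3 g/mol × 0.046 L ÷ 1000 = 2.204 g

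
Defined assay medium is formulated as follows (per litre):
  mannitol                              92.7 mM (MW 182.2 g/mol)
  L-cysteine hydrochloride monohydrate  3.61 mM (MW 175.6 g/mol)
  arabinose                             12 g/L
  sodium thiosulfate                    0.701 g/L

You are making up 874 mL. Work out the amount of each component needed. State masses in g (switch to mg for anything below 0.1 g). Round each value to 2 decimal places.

mannitol 14.76 g; L-cysteine hydrochloride monohydrate 0.55 g; arabinose 10.49 g; sodium thiosulfate 0.61 g

Target volume = 874 mL = 0.874 L.
mannitol: 92.7 mmol/L × 182.2 g/mol × 0.874 L ÷ 1000 = 14.76 g
L-cysteine hydrochloride monohydrate: 3.61 mmol/L × 175.6 g/mol × 0.874 L ÷ 1000 = 0.55 g
arabinose: 12 g/L × 0.874 L = 10.49 g
sodium thiosulfate: 0.701 g/L × 0.874 L = 0.61 g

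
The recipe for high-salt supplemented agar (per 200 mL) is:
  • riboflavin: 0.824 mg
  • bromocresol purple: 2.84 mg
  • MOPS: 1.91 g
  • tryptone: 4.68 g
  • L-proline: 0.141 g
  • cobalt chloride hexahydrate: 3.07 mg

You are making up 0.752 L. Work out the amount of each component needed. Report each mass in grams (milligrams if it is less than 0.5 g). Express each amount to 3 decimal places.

Scale factor = 752 mL / 200 mL = 3.76.
riboflavin: 0.824 mg × (752 mL / 200 mL) = 3.098 mg
bromocresol purple: 2.84 mg × (752 mL / 200 mL) = 10.678 mg
MOPS: 1.91 g × (752 mL / 200 mL) = 7.182 g
tryptone: 4.68 g × (752 mL / 200 mL) = 17.597 g
L-proline: 0.141 g × (752 mL / 200 mL) = 0.530 g
cobalt chloride hexahydrate: 3.07 mg × (752 mL / 200 mL) = 11.543 mg

riboflavin 3.098 mg; bromocresol purple 10.678 mg; MOPS 7.182 g; tryptone 17.597 g; L-proline 0.530 g; cobalt chloride hexahydrate 11.543 mg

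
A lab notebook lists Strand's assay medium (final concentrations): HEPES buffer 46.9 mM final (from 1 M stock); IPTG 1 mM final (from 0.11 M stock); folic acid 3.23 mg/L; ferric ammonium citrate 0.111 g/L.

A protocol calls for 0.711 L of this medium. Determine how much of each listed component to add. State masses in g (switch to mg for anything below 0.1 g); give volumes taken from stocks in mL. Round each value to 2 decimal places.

HEPES buffer 33.35 mL; IPTG 6.46 mL; folic acid 2.30 mg; ferric ammonium citrate 78.92 mg

Scale factor relative to 1 L: 0.711.
HEPES buffer: V = C2·V2/C1 = 46.9 mM × 711 mL ÷ 1000 mM = 33.35 mL
IPTG: C1V1 = C2V2 → 1 mM × 711 mL ÷ 110 mM = 6.46 mL
folic acid: 3.23 mg/L × 0.711 L = 2.30 mg
ferric ammonium citrate: 0.111 g/L × 0.711 L = 0.078921 g = 78.92 mg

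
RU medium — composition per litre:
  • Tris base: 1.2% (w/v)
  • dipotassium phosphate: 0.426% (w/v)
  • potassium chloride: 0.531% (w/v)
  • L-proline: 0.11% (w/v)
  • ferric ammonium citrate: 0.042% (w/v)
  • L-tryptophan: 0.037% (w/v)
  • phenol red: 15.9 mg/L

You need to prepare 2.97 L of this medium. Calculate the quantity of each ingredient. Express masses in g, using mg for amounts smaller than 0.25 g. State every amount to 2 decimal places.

Tris base 35.64 g; dipotassium phosphate 12.65 g; potassium chloride 15.77 g; L-proline 3.27 g; ferric ammonium citrate 1.25 g; L-tryptophan 1.10 g; phenol red 47.22 mg

Scale factor relative to 1 L: 2.97.
Tris base: 1.2 g per 100 mL × 2970 mL ÷ 100 = 35.64 g
dipotassium phosphate: 0.426 g per 100 mL × 2970 mL ÷ 100 = 12.65 g
potassium chloride: 0.531 g per 100 mL × 2970 mL ÷ 100 = 15.77 g
L-proline: 0.11% w/v = 1.1 g/L → 1.1 × 2.97 L = 3.27 g
ferric ammonium citrate: 0.042% w/v = 0.42 g/L → 0.42 × 2.97 L = 1.25 g
L-tryptophan: 0.037% w/v = 0.37 g/L → 0.37 × 2.97 L = 1.10 g
phenol red: 15.9 mg/L × 2.97 L = 47.22 mg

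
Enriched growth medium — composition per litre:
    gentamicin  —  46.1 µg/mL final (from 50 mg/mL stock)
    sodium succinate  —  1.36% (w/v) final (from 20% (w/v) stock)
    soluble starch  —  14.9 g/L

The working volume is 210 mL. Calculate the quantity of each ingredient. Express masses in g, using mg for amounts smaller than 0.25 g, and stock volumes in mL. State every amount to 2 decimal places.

gentamicin 0.19 mL; sodium succinate 14.28 mL; soluble starch 3.13 g

Working volume: 210 mL = 0.21 L.
gentamicin: V = C2·V2/C1 = 46.1 µg/mL × 210 mL ÷ 50000 µg/mL = 0.19 mL
sodium succinate: dilute stock: 1.36% ÷ 20% × 210 mL = 14.28 mL
soluble starch: 14.9 g/L × 0.21 L = 3.13 g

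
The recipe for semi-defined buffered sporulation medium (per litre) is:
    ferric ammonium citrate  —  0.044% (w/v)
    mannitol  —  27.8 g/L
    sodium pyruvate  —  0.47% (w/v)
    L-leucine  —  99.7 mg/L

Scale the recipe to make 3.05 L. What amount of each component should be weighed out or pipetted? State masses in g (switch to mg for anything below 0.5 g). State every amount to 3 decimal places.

ferric ammonium citrate 1.342 g; mannitol 84.790 g; sodium pyruvate 14.335 g; L-leucine 304.085 mg

Working volume: 3.05 L.
ferric ammonium citrate: 0.044% w/v = 0.44 g/L → 0.44 × 3.05 L = 1.342 g
mannitol: 27.8 g/L × 3.05 L = 84.790 g
sodium pyruvate: 0.47 g per 100 mL × 3050 mL ÷ 100 = 14.335 g
L-leucine: 99.7 mg/L × 3.05 L = 304.085 mg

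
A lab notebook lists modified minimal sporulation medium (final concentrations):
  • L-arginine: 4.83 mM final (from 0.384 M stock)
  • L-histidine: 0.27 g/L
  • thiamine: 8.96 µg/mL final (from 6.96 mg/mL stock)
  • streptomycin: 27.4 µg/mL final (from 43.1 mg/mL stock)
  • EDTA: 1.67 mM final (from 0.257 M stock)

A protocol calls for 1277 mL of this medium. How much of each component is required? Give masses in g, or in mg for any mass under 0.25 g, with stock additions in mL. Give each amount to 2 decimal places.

L-arginine 16.06 mL; L-histidine 0.34 g; thiamine 1.64 mL; streptomycin 0.81 mL; EDTA 8.30 mL

Scale factor relative to 1 L: 1.277.
L-arginine: C1V1 = C2V2 → 4.83 mM × 1277 mL ÷ 384 mM = 16.06 mL
L-histidine: 0.27 g/L × 1.277 L = 0.34 g
thiamine: V = C2·V2/C1 = 8.96 µg/mL × 1277 mL ÷ 6960 µg/mL = 1.64 mL
streptomycin: dilute stock: 27.4 µg/mL × 1277 mL ÷ 43100 µg/mL = 0.81 mL
EDTA: dilute stock: 1.67 mM × 1277 mL ÷ 257 mM = 8.30 mL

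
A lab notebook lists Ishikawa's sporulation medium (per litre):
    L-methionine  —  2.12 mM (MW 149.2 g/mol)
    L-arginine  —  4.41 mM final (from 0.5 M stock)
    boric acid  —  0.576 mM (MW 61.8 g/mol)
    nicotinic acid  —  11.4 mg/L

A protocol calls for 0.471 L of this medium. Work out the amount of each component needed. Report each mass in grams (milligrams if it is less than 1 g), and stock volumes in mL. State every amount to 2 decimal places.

Working volume: 0.471 L.
L-methionine: 2.12 mmol/L × 149.2 mg/mmol × 0.471 L = 148.98 mg
L-arginine: V = C2·V2/C1 = 4.41 mM × 471 mL ÷ 500 mM = 4.15 mL
boric acid: 0.576 mmol/L × 61.8 mg/mmol × 0.471 L = 16.77 mg
nicotinic acid: 11.4 mg/L × 0.471 L = 5.37 mg

L-methionine 148.98 mg; L-arginine 4.15 mL; boric acid 16.77 mg; nicotinic acid 5.37 mg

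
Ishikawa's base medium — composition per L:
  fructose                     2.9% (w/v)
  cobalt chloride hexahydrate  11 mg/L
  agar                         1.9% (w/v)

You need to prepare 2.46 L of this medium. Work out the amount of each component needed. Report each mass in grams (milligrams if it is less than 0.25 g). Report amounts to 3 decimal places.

Working volume: 2.46 L.
fructose: 2.9% w/v = 29 g/L → 29 × 2.46 L = 71.340 g
cobalt chloride hexahydrate: 11 mg/L × 2.46 L = 27.060 mg
agar: 1.9% w/v = 19 g/L → 19 × 2.46 L = 46.740 g

fructose 71.340 g; cobalt chloride hexahydrate 27.060 mg; agar 46.740 g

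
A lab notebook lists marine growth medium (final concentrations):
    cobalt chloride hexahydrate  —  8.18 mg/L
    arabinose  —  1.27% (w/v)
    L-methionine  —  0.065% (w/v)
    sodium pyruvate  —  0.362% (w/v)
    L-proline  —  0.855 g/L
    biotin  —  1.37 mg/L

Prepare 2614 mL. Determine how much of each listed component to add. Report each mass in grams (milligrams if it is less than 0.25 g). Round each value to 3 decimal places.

Scale factor relative to 1 L: 2.614.
cobalt chloride hexahydrate: 8.18 mg/L × 2.614 L = 21.383 mg
arabinose: 1.27% w/v = 12.7 g/L → 12.7 × 2.614 L = 33.198 g
L-methionine: 0.065% w/v = 0.65 g/L → 0.65 × 2.614 L = 1.699 g
sodium pyruvate: 0.362% w/v = 3.62 g/L → 3.62 × 2.614 L = 9.463 g
L-proline: 0.855 g/L × 2.614 L = 2.235 g
biotin: 1.37 mg/L × 2.614 L = 3.581 mg

cobalt chloride hexahydrate 21.383 mg; arabinose 33.198 g; L-methionine 1.699 g; sodium pyruvate 9.463 g; L-proline 2.235 g; biotin 3.581 mg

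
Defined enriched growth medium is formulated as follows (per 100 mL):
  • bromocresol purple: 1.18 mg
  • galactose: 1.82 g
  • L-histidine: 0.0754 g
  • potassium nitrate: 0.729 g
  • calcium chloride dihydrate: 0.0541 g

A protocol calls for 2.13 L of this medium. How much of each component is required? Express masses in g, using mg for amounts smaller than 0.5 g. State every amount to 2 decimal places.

Ratio of target to recipe volume: 2130 / 100 = 21.3.
bromocresol purple: 1.18 mg × (2130 mL / 100 mL) = 25.13 mg
galactose: 1.82 g × (2130 mL / 100 mL) = 38.77 g
L-histidine: 0.0754 g × (2130 mL / 100 mL) = 1.61 g
potassium nitrate: 0.729 g × (2130 mL / 100 mL) = 15.53 g
calcium chloride dihydrate: 0.0541 g × (2130 mL / 100 mL) = 1.15 g

bromocresol purple 25.13 mg; galactose 38.77 g; L-histidine 1.61 g; potassium nitrate 15.53 g; calcium chloride dihydrate 1.15 g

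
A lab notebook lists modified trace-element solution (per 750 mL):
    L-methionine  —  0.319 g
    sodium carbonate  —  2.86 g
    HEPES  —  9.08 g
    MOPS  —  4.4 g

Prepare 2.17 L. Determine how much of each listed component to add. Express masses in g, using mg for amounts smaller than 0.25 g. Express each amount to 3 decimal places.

L-methionine 0.923 g; sodium carbonate 8.275 g; HEPES 26.271 g; MOPS 12.731 g

Ratio of target to recipe volume: 2170 / 750 = 2.89333.
L-methionine: 0.319 g × (2170 mL / 750 mL) = 0.923 g
sodium carbonate: 2.86 g × (2170 mL / 750 mL) = 8.275 g
HEPES: 9.08 g × (2170 mL / 750 mL) = 26.271 g
MOPS: 4.4 g × (2170 mL / 750 mL) = 12.731 g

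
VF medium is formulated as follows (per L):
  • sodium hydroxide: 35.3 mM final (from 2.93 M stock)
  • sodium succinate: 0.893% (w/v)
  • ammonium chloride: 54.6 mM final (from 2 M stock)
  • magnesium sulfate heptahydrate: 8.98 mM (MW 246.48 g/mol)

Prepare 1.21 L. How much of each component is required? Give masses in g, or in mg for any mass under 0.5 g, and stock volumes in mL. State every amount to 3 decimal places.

Working volume: 1.21 L.
sodium hydroxide: dilute stock: 35.3 mM × 1210 mL ÷ 2930 mM = 14.578 mL
sodium succinate: 0.893 g per 100 mL × 1210 mL ÷ 100 = 10.805 g
ammonium chloride: dilute stock: 54.6 mM × 1210 mL ÷ 2000 mM = 33.033 mL
magnesium sulfate heptahydrate: 8.98 mmol/L × 246.48 g/mol × 1.21 L ÷ 1000 = 2.678 g

sodium hydroxide 14.578 mL; sodium succinate 10.805 g; ammonium chloride 33.033 mL; magnesium sulfate heptahydrate 2.678 g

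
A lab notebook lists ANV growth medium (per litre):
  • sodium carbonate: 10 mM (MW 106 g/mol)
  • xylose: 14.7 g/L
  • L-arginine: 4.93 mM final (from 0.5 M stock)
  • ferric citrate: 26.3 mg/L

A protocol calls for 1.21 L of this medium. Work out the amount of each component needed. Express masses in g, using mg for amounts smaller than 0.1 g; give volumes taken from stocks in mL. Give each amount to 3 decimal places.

sodium carbonate 1.283 g; xylose 17.787 g; L-arginine 11.931 mL; ferric citrate 31.823 mg

Scale factor relative to 1 L: 1.21.
sodium carbonate: 10 mmol/L × 106 g/mol × 1.21 L ÷ 1000 = 1.283 g
xylose: 14.7 g/L × 1.21 L = 17.787 g
L-arginine: V = C2·V2/C1 = 4.93 mM × 1210 mL ÷ 500 mM = 11.931 mL
ferric citrate: 26.3 mg/L × 1.21 L = 31.823 mg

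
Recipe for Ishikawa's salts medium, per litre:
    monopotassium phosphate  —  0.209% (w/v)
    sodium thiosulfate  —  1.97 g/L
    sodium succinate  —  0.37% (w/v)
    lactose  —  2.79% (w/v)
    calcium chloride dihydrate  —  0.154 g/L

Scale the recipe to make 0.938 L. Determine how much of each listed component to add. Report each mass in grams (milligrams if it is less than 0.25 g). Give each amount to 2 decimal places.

Scale factor relative to 1 L: 0.938.
monopotassium phosphate: 0.209% w/v = 2.09 g/L → 2.09 × 0.938 L = 1.96 g
sodium thiosulfate: 1.97 g/L × 0.938 L = 1.85 g
sodium succinate: 0.37 g per 100 mL × 938 mL ÷ 100 = 3.47 g
lactose: 2.79 g per 100 mL × 938 mL ÷ 100 = 26.17 g
calcium chloride dihydrate: 0.154 g/L × 0.938 L = 0.144452 g = 144.45 mg

monopotassium phosphate 1.96 g; sodium thiosulfate 1.85 g; sodium succinate 3.47 g; lactose 26.17 g; calcium chloride dihydrate 144.45 mg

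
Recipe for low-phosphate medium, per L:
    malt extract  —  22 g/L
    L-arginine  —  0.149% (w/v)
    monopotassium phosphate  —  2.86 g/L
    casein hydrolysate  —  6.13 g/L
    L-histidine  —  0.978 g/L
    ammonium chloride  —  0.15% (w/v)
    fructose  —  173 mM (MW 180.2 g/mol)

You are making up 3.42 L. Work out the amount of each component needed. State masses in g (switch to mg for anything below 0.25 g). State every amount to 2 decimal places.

malt extract 75.24 g; L-arginine 5.10 g; monopotassium phosphate 9.78 g; casein hydrolysate 20.96 g; L-histidine 3.34 g; ammonium chloride 5.13 g; fructose 106.62 g

Scale factor relative to 1 L: 3.42.
malt extract: 22 g/L × 3.42 L = 75.24 g
L-arginine: 0.149% w/v = 1.49 g/L → 1.49 × 3.42 L = 5.10 g
monopotassium phosphate: 2.86 g/L × 3.42 L = 9.78 g
casein hydrolysate: 6.13 g/L × 3.42 L = 20.96 g
L-histidine: 0.978 g/L × 3.42 L = 3.34 g
ammonium chloride: 0.15% w/v = 1.5 g/L → 1.5 × 3.42 L = 5.13 g
fructose: 173 mmol/L × 180.2 g/mol × 3.42 L ÷ 1000 = 106.62 g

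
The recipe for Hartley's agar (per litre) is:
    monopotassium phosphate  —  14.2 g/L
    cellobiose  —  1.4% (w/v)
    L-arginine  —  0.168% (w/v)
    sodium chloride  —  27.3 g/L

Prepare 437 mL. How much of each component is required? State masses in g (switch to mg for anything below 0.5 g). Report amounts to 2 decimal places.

Target volume = 437 mL = 0.437 L.
monopotassium phosphate: 14.2 g/L × 0.437 L = 6.21 g
cellobiose: 1.4 g per 100 mL × 437 mL ÷ 100 = 6.12 g
L-arginine: 0.168% w/v = 1.68 g/L → 1.68 × 0.437 L = 0.73 g
sodium chloride: 27.3 g/L × 0.437 L = 11.93 g

monopotassium phosphate 6.21 g; cellobiose 6.12 g; L-arginine 0.73 g; sodium chloride 11.93 g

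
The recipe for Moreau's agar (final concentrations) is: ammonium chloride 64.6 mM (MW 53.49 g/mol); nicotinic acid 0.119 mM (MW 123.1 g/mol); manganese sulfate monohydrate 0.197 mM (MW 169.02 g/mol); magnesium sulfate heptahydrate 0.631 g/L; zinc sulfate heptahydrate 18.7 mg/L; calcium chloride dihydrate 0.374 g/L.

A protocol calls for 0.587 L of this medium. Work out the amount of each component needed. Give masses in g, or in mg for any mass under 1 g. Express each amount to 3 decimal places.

Scale factor relative to 1 L: 0.587.
ammonium chloride: 64.6 mmol/L × 53.49 g/mol × 0.587 L ÷ 1000 = 2.028 g
nicotinic acid: 0.119 mmol/L × 123.1 mg/mmol × 0.587 L = 8.599 mg
manganese sulfate monohydrate: 0.197 mmol/L × 169.02 mg/mmol × 0.587 L = 19.545 mg
magnesium sulfate heptahydrate: 0.631 g/L × 0.587 L = 0.370397 g = 370.397 mg
zinc sulfate heptahydrate: 18.7 mg/L × 0.587 L = 10.977 mg
calcium chloride dihydrate: 0.374 g/L × 0.587 L = 0.219538 g = 219.538 mg

ammonium chloride 2.028 g; nicotinic acid 8.599 mg; manganese sulfate monohydrate 19.545 mg; magnesium sulfate heptahydrate 370.397 mg; zinc sulfate heptahydrate 10.977 mg; calcium chloride dihydrate 219.538 mg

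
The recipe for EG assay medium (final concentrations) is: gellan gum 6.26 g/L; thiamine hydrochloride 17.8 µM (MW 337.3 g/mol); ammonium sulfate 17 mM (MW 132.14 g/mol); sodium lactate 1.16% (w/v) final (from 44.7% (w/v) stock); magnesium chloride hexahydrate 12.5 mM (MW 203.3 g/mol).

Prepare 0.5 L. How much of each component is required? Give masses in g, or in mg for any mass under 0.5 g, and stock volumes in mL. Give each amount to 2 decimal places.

Scale factor relative to 1 L: 0.5.
gellan gum: 6.26 g/L × 0.5 L = 3.13 g
thiamine hydrochloride: 17.8 µmol/L × 337.3 g/mol × 0.5 L ÷ 1000 = 3.00 mg
ammonium sulfate: 17 mmol/L × 132.14 g/mol × 0.5 L ÷ 1000 = 1.12 g
sodium lactate: dilute stock: 1.16% ÷ 44.7% × 500 mL = 12.98 mL
magnesium chloride hexahydrate: 12.5 mmol/L × 203.3 g/mol × 0.5 L ÷ 1000 = 1.27 g

gellan gum 3.13 g; thiamine hydrochloride 3.00 mg; ammonium sulfate 1.12 g; sodium lactate 12.98 mL; magnesium chloride hexahydrate 1.27 g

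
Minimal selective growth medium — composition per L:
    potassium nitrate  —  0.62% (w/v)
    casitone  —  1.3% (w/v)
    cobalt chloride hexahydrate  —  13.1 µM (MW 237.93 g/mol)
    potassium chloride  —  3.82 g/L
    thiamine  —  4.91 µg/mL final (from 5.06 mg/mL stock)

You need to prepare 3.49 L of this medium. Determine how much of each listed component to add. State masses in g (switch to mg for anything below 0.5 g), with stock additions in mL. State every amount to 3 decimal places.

potassium nitrate 21.638 g; casitone 45.370 g; cobalt chloride hexahydrate 10.878 mg; potassium chloride 13.332 g; thiamine 3.387 mL

Scale factor relative to 1 L: 3.49.
potassium nitrate: 0.62% w/v = 6.2 g/L → 6.2 × 3.49 L = 21.638 g
casitone: 1.3 g per 100 mL × 3490 mL ÷ 100 = 45.370 g
cobalt chloride hexahydrate: 13.1 µmol/L × 237.93 g/mol × 3.49 L ÷ 1000 = 10.878 mg
potassium chloride: 3.82 g/L × 3.49 L = 13.332 g
thiamine: dilute stock: 4.91 µg/mL × 3490 mL ÷ 5060 µg/mL = 3.387 mL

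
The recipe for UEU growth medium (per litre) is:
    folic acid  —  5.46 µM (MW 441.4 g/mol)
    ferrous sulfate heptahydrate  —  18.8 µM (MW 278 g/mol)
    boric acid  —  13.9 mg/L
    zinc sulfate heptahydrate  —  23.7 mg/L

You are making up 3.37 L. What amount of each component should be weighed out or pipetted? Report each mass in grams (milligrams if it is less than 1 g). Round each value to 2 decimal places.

folic acid 8.12 mg; ferrous sulfate heptahydrate 17.61 mg; boric acid 46.84 mg; zinc sulfate heptahydrate 79.87 mg

Working volume: 3.37 L.
folic acid: 5.46 µmol/L × 441.4 g/mol × 3.37 L ÷ 1000 = 8.12 mg
ferrous sulfate heptahydrate: 18.8 µmol/L × 278 g/mol × 3.37 L ÷ 1000 = 17.61 mg
boric acid: 13.9 mg/L × 3.37 L = 46.84 mg
zinc sulfate heptahydrate: 23.7 mg/L × 3.37 L = 79.87 mg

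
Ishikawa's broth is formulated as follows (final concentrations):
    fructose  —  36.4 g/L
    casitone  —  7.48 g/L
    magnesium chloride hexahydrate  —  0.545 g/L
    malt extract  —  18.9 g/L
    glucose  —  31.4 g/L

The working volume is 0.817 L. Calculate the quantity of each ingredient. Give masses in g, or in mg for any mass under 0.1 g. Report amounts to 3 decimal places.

Working volume: 0.817 L.
fructose: 36.4 g/L × 0.817 L = 29.739 g
casitone: 7.48 g/L × 0.817 L = 6.111 g
magnesium chloride hexahydrate: 0.545 g/L × 0.817 L = 0.445 g
malt extract: 18.9 g/L × 0.817 L = 15.441 g
glucose: 31.4 g/L × 0.817 L = 25.654 g

fructose 29.739 g; casitone 6.111 g; magnesium chloride hexahydrate 0.445 g; malt extract 15.441 g; glucose 25.654 g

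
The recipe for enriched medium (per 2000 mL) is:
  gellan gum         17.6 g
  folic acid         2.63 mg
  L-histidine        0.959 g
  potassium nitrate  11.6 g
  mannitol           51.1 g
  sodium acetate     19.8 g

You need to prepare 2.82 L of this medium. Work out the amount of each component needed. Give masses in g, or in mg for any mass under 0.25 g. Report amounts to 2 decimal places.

Scale factor = 2820 mL / 2000 mL = 1.41.
gellan gum: 17.6 g × (2820 mL / 2000 mL) = 24.82 g
folic acid: 2.63 mg × (2820 mL / 2000 mL) = 3.71 mg
L-histidine: 0.959 g × (2820 mL / 2000 mL) = 1.35 g
potassium nitrate: 11.6 g × (2820 mL / 2000 mL) = 16.36 g
mannitol: 51.1 g × (2820 mL / 2000 mL) = 72.05 g
sodium acetate: 19.8 g × (2820 mL / 2000 mL) = 27.92 g

gellan gum 24.82 g; folic acid 3.71 mg; L-histidine 1.35 g; potassium nitrate 16.36 g; mannitol 72.05 g; sodium acetate 27.92 g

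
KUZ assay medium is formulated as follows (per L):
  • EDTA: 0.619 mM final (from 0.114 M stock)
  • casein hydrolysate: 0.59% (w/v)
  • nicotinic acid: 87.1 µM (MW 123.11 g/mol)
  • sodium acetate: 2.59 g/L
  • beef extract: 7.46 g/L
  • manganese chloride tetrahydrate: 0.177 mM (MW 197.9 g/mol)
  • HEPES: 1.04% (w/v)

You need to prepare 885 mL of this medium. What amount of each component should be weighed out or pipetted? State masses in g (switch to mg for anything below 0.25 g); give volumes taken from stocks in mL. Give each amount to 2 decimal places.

EDTA 4.81 mL; casein hydrolysate 5.22 g; nicotinic acid 9.49 mg; sodium acetate 2.29 g; beef extract 6.60 g; manganese chloride tetrahydrate 31.00 mg; HEPES 9.20 g

Scale factor relative to 1 L: 0.885.
EDTA: V = C2·V2/C1 = 0.619 mM × 885 mL ÷ 114 mM = 4.81 mL
casein hydrolysate: 0.59 g per 100 mL × 885 mL ÷ 100 = 5.22 g
nicotinic acid: 87.1 µmol/L × 123.11 g/mol × 0.885 L ÷ 1000 = 9.49 mg
sodium acetate: 2.59 g/L × 0.885 L = 2.29 g
beef extract: 7.46 g/L × 0.885 L = 6.60 g
manganese chloride tetrahydrate: 0.177 mmol/L × 197.9 mg/mmol × 0.885 L = 31.00 mg
HEPES: 1.04 g per 100 mL × 885 mL ÷ 100 = 9.20 g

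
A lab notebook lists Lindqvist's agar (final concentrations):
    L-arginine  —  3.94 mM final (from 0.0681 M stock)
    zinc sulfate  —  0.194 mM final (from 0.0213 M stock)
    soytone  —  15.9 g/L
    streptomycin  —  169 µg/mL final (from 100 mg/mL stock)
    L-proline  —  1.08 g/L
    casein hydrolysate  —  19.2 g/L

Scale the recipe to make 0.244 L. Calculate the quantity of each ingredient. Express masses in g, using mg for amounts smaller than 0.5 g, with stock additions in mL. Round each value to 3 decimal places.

Scale factor relative to 1 L: 0.244.
L-arginine: dilute stock: 3.94 mM × 244 mL ÷ 68.1 mM = 14.117 mL
zinc sulfate: V = C2·V2/C1 = 0.194 mM × 244 mL ÷ 21.3 mM = 2.222 mL
soytone: 15.9 g/L × 0.244 L = 3.880 g
streptomycin: dilute stock: 169 µg/mL × 244 mL ÷ 100000 µg/mL = 0.412 mL
L-proline: 1.08 g/L × 0.244 L = 0.26352 g = 263.520 mg
casein hydrolysate: 19.2 g/L × 0.244 L = 4.685 g

L-arginine 14.117 mL; zinc sulfate 2.222 mL; soytone 3.880 g; streptomycin 0.412 mL; L-proline 263.520 mg; casein hydrolysate 4.685 g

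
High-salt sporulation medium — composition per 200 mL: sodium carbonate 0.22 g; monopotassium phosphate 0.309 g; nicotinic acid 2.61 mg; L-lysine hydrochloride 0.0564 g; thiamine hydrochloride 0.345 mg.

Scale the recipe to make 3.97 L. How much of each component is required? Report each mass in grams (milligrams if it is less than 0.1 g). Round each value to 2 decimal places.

sodium carbonate 4.37 g; monopotassium phosphate 6.13 g; nicotinic acid 51.81 mg; L-lysine hydrochloride 1.12 g; thiamine hydrochloride 6.85 mg

Scale factor = 3970 mL / 200 mL = 19.85.
sodium carbonate: 0.22 g × (3970 mL / 200 mL) = 4.37 g
monopotassium phosphate: 0.309 g × (3970 mL / 200 mL) = 6.13 g
nicotinic acid: 2.61 mg × (3970 mL / 200 mL) = 51.81 mg
L-lysine hydrochloride: 0.0564 g × (3970 mL / 200 mL) = 1.12 g
thiamine hydrochloride: 0.345 mg × (3970 mL / 200 mL) = 6.85 mg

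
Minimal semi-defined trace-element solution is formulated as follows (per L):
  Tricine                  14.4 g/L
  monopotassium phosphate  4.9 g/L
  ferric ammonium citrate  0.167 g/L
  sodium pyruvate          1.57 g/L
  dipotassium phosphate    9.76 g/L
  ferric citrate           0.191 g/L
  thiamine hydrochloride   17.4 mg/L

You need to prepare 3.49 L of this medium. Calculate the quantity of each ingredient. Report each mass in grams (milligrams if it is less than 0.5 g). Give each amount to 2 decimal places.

Tricine 50.26 g; monopotassium phosphate 17.10 g; ferric ammonium citrate 0.58 g; sodium pyruvate 5.48 g; dipotassium phosphate 34.06 g; ferric citrate 0.67 g; thiamine hydrochloride 60.73 mg

Scale factor relative to 1 L: 3.49.
Tricine: 14.4 g/L × 3.49 L = 50.26 g
monopotassium phosphate: 4.9 g/L × 3.49 L = 17.10 g
ferric ammonium citrate: 0.167 g/L × 3.49 L = 0.58 g
sodium pyruvate: 1.57 g/L × 3.49 L = 5.48 g
dipotassium phosphate: 9.76 g/L × 3.49 L = 34.06 g
ferric citrate: 0.191 g/L × 3.49 L = 0.67 g
thiamine hydrochloride: 17.4 mg/L × 3.49 L = 60.73 mg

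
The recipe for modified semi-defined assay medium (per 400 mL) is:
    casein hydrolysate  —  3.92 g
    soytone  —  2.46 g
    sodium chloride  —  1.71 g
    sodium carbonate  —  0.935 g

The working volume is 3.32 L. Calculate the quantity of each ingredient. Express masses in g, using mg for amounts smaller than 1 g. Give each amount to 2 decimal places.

casein hydrolysate 32.54 g; soytone 20.42 g; sodium chloride 14.19 g; sodium carbonate 7.76 g

Scale factor = 3320 mL / 400 mL = 8.3.
casein hydrolysate: 3.92 g × (3320 mL / 400 mL) = 32.54 g
soytone: 2.46 g × (3320 mL / 400 mL) = 20.42 g
sodium chloride: 1.71 g × (3320 mL / 400 mL) = 14.19 g
sodium carbonate: 0.935 g × (3320 mL / 400 mL) = 7.76 g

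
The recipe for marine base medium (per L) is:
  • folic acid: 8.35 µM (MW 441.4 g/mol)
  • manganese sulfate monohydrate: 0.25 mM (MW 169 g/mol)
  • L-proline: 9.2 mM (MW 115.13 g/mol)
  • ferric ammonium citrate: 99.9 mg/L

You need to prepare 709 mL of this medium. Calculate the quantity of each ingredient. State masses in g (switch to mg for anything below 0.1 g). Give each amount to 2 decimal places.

folic acid 2.61 mg; manganese sulfate monohydrate 29.96 mg; L-proline 0.75 g; ferric ammonium citrate 70.83 mg

Scale factor relative to 1 L: 0.709.
folic acid: 8.35 µmol/L × 441.4 g/mol × 0.709 L ÷ 1000 = 2.61 mg
manganese sulfate monohydrate: 0.25 mmol/L × 169 mg/mmol × 0.709 L = 29.96 mg
L-proline: 9.2 mmol/L × 115.13 g/mol × 0.709 L ÷ 1000 = 0.75 g
ferric ammonium citrate: 99.9 mg/L × 0.709 L = 70.83 mg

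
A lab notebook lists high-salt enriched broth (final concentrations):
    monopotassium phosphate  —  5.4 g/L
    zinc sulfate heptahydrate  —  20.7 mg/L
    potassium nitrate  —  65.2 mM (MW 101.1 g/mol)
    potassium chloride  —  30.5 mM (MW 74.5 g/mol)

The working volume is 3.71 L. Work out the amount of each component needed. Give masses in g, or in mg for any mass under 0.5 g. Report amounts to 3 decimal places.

monopotassium phosphate 20.034 g; zinc sulfate heptahydrate 76.797 mg; potassium nitrate 24.455 g; potassium chloride 8.430 g

Working volume: 3.71 L.
monopotassium phosphate: 5.4 g/L × 3.71 L = 20.034 g
zinc sulfate heptahydrate: 20.7 mg/L × 3.71 L = 76.797 mg
potassium nitrate: 65.2 mmol/L × 101.1 g/mol × 3.71 L ÷ 1000 = 24.455 g
potassium chloride: 30.5 mmol/L × 74.5 g/mol × 3.71 L ÷ 1000 = 8.430 g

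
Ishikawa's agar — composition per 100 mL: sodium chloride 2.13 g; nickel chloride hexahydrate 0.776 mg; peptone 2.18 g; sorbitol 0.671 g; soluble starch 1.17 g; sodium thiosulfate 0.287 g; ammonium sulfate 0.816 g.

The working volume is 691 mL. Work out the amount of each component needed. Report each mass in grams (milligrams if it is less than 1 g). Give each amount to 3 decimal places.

Ratio of target to recipe volume: 691 / 100 = 6.91.
sodium chloride: 2.13 g × (691 mL / 100 mL) = 14.718 g
nickel chloride hexahydrate: 0.776 mg × (691 mL / 100 mL) = 5.362 mg
peptone: 2.18 g × (691 mL / 100 mL) = 15.064 g
sorbitol: 0.671 g × (691 mL / 100 mL) = 4.637 g
soluble starch: 1.17 g × (691 mL / 100 mL) = 8.085 g
sodium thiosulfate: 0.287 g × (691 mL / 100 mL) = 1.983 g
ammonium sulfate: 0.816 g × (691 mL / 100 mL) = 5.639 g

sodium chloride 14.718 g; nickel chloride hexahydrate 5.362 mg; peptone 15.064 g; sorbitol 4.637 g; soluble starch 8.085 g; sodium thiosulfate 1.983 g; ammonium sulfate 5.639 g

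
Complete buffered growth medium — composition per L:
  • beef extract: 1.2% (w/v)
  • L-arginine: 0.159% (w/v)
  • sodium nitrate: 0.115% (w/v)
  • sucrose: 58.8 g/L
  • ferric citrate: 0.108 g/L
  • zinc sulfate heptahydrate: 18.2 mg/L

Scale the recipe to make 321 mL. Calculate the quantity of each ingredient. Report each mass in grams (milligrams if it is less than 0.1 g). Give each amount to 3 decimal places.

beef extract 3.852 g; L-arginine 0.510 g; sodium nitrate 0.369 g; sucrose 18.875 g; ferric citrate 34.668 mg; zinc sulfate heptahydrate 5.842 mg

Working volume: 321 mL = 0.321 L.
beef extract: 1.2% w/v = 12 g/L → 12 × 0.321 L = 3.852 g
L-arginine: 0.159% w/v = 1.59 g/L → 1.59 × 0.321 L = 0.510 g
sodium nitrate: 0.115 g per 100 mL × 321 mL ÷ 100 = 0.369 g
sucrose: 58.8 g/L × 0.321 L = 18.875 g
ferric citrate: 0.108 g/L × 0.321 L = 0.034668 g = 34.668 mg
zinc sulfate heptahydrate: 18.2 mg/L × 0.321 L = 5.842 mg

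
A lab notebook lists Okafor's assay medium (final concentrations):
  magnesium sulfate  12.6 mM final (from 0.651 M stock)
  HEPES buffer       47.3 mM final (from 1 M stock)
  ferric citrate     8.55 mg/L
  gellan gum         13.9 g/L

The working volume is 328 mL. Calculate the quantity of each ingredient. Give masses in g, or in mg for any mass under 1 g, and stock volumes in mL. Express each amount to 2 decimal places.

Working volume: 328 mL = 0.328 L.
magnesium sulfate: dilute stock: 12.6 mM × 328 mL ÷ 651 mM = 6.35 mL
HEPES buffer: V = C2·V2/C1 = 47.3 mM × 328 mL ÷ 1000 mM = 15.51 mL
ferric citrate: 8.55 mg/L × 0.328 L = 2.80 mg
gellan gum: 13.9 g/L × 0.328 L = 4.56 g

magnesium sulfate 6.35 mL; HEPES buffer 15.51 mL; ferric citrate 2.80 mg; gellan gum 4.56 g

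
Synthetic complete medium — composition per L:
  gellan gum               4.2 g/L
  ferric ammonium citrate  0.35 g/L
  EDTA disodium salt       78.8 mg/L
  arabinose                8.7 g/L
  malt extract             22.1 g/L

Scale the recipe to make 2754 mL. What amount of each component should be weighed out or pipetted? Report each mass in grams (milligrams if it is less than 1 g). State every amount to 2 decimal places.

Scale factor relative to 1 L: 2.754.
gellan gum: 4.2 g/L × 2.754 L = 11.57 g
ferric ammonium citrate: 0.35 g/L × 2.754 L = 0.9639 g = 963.90 mg
EDTA disodium salt: 78.8 mg/L × 2.754 L = 217.02 mg
arabinose: 8.7 g/L × 2.754 L = 23.96 g
malt extract: 22.1 g/L × 2.754 L = 60.86 g

gellan gum 11.57 g; ferric ammonium citrate 963.90 mg; EDTA disodium salt 217.02 mg; arabinose 23.96 g; malt extract 60.86 g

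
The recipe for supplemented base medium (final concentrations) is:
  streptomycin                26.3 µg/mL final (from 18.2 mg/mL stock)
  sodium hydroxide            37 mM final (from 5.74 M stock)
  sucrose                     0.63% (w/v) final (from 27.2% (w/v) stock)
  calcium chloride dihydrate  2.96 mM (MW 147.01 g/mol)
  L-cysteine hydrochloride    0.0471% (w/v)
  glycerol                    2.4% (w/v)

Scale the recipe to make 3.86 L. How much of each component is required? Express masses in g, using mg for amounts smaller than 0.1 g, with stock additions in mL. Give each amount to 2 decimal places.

Working volume: 3.86 L.
streptomycin: C1V1 = C2V2 → 26.3 µg/mL × 3860 mL ÷ 18200 µg/mL = 5.58 mL
sodium hydroxide: V = C2·V2/C1 = 37 mM × 3860 mL ÷ 5740 mM = 24.88 mL
sucrose: C1V1 = C2V2 → 0.63% ÷ 27.2% × 3860 mL = 89.40 mL
calcium chloride dihydrate: 2.96 mmol/L × 147.01 g/mol × 3.86 L ÷ 1000 = 1.68 g
L-cysteine hydrochloride: 0.0471 g per 100 mL × 3860 mL ÷ 100 = 1.82 g
glycerol: 2.4 g per 100 mL × 3860 mL ÷ 100 = 92.64 g

streptomycin 5.58 mL; sodium hydroxide 24.88 mL; sucrose 89.40 mL; calcium chloride dihydrate 1.68 g; L-cysteine hydrochloride 1.82 g; glycerol 92.64 g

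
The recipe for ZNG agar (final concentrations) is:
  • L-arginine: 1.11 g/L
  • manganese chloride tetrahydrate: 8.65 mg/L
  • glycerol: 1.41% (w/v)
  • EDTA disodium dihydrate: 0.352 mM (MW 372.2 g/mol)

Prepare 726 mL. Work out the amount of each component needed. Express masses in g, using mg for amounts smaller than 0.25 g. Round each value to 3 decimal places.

Working volume: 726 mL = 0.726 L.
L-arginine: 1.11 g/L × 0.726 L = 0.806 g
manganese chloride tetrahydrate: 8.65 mg/L × 0.726 L = 6.280 mg
glycerol: 1.41 g per 100 mL × 726 mL ÷ 100 = 10.237 g
EDTA disodium dihydrate: 0.352 mmol/L × 372.2 mg/mmol × 0.726 L = 95.116 mg

L-arginine 0.806 g; manganese chloride tetrahydrate 6.280 mg; glycerol 10.237 g; EDTA disodium dihydrate 95.116 mg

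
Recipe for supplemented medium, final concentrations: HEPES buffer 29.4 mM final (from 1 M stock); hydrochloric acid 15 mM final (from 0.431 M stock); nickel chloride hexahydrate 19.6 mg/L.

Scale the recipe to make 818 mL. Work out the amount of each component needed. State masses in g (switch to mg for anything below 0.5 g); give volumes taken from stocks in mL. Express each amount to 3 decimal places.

HEPES buffer 24.049 mL; hydrochloric acid 28.469 mL; nickel chloride hexahydrate 16.033 mg

Target volume = 818 mL = 0.818 L.
HEPES buffer: V = C2·V2/C1 = 29.4 mM × 818 mL ÷ 1000 mM = 24.049 mL
hydrochloric acid: C1V1 = C2V2 → 15 mM × 818 mL ÷ 431 mM = 28.469 mL
nickel chloride hexahydrate: 19.6 mg/L × 0.818 L = 16.033 mg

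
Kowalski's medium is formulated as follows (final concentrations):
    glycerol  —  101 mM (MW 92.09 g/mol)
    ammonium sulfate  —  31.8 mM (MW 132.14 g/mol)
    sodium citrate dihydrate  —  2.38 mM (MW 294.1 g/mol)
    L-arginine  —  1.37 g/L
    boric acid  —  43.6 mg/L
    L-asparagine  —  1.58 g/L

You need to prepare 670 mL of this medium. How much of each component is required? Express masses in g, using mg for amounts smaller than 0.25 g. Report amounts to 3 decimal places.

glycerol 6.232 g; ammonium sulfate 2.815 g; sodium citrate dihydrate 0.469 g; L-arginine 0.918 g; boric acid 29.212 mg; L-asparagine 1.059 g

Working volume: 670 mL = 0.67 L.
glycerol: 101 mmol/L × 92.09 g/mol × 0.67 L ÷ 1000 = 6.232 g
ammonium sulfate: 31.8 mmol/L × 132.14 g/mol × 0.67 L ÷ 1000 = 2.815 g
sodium citrate dihydrate: 2.38 mmol/L × 294.1 g/mol × 0.67 L ÷ 1000 = 0.469 g
L-arginine: 1.37 g/L × 0.67 L = 0.918 g
boric acid: 43.6 mg/L × 0.67 L = 29.212 mg
L-asparagine: 1.58 g/L × 0.67 L = 1.059 g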